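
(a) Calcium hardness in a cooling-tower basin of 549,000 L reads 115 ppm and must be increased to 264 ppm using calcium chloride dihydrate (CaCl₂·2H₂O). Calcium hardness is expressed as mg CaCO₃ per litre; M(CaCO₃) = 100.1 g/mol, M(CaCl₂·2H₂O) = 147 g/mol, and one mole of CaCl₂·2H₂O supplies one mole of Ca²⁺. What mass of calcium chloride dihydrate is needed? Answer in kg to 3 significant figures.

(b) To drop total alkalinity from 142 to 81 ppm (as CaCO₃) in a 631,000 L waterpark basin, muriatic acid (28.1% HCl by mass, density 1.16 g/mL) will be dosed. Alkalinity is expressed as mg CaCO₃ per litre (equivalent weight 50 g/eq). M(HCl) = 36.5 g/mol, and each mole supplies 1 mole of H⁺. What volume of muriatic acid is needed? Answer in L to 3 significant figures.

(a) Hardness to add: (264 − 115) = 149 mg/L as CaCO₃ × 549,000 L = 81,800 g as CaCO₃.
(a) Moles of Ca²⁺ (1 mol Ca²⁺ ≡ 1 mol CaCO₃): 81,800 / 100.1 g/mol = 817.2 mol.
(a) Mass of CaCl₂·2H₂O: 817.2 × 147 = 120,100 g.

(b) Alkalinity to neutralize: (142 − 81) = 61 mg/L as CaCO₃ × 631,000 L = 38,490 g as CaCO₃.
(b) Equivalents of H⁺ required: 38,490 ÷ 50 g/eq = 769.8 eq = 769.8 mol HCl.
(b) Mass of HCl: 769.8 × 36.5 = 28,100 g.
(b) Mass of 28.1% solution: 28,100 / 0.281 = 99,990 g.
(b) Volume: 99,990 g ÷ 1.16 g/mL = 86,200 mL.

(a) 120 kg; (b) 86.2 L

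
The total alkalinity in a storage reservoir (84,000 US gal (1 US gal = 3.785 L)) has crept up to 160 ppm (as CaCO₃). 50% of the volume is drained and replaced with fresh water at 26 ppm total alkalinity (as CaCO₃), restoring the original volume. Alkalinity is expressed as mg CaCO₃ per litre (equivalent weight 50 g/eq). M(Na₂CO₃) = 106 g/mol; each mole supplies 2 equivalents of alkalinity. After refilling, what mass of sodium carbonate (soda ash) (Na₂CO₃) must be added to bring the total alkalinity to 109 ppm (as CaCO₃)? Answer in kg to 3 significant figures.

Volume: 84,000 US gal × 3.785 L/gal = 317,940 L.
After draining 50% and refilling: 160 × 0.50 + 26 × 0.50 = 93 ppm.
Deficit to target: 109 − 93 = 16 mg/L.
As CaCO₃: 16 mg/L × 317,940 L = 5087 g; ÷ 50 g/eq ÷ 2 = 50.87 mol Na₂CO₃.
Mass: 50.87 × 106 = 5392 g.

5.39 kg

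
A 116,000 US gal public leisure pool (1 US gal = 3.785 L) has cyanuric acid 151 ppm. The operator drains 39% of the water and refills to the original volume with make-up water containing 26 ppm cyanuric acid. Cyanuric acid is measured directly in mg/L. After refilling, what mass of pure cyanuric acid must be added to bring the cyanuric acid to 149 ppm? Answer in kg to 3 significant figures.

20.5 kg

Volume: 116,000 US gal × 3.785 L/gal = 439,060 L.
After draining 39% and refilling: 151 × 0.61 + 26 × 0.39 = 102.25 ppm.
Deficit to target: 149 − 102.25 = 46.75 mg/L.
Mass: 46.75 mg/L × 439,060 L = 20,530 g cyanuric acid.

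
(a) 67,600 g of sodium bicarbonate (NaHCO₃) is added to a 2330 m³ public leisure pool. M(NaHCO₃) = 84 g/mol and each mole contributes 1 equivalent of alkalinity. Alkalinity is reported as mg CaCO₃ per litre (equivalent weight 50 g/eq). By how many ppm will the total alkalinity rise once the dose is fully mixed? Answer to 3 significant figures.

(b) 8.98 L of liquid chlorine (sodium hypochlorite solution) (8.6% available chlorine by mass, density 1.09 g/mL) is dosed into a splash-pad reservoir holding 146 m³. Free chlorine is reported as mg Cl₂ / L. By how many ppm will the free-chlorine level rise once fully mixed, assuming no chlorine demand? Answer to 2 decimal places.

(a) 17.3 ppm; (b) 5.77 ppm

(a) Volume: 2330 m³ = 2,330,000 L.
(a) Moles of NaHCO₃: 67,600 g ÷ 84 g/mol = 804.8 mol → 804.8 eq of alkalinity.
(a) As CaCO₃: 804.8 eq × 50 g/eq = 40,240 g.
(a) Rise: 40,240 g / 2,330,000 L × 1000 = 17.27 mg/L.

(b) Volume: 146 m³ = 146,000 L.
(b) Mass of solution: 8.98 L × 1000 mL/L × 1.09 g/mL = 9788 g.
(b) Available chlorine delivered: 9788 g × 0.086 = 841.8 g as Cl₂.
(b) Concentration rise: 841.8 g / 146,000 L = 5.766 mg/L = 5.77 ppm.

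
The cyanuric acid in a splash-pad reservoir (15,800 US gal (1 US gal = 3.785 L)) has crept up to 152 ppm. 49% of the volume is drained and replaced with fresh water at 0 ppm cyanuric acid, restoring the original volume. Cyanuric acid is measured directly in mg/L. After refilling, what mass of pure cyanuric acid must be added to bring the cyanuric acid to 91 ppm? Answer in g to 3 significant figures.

Volume: 15,800 US gal × 3.785 L/gal = 59,803 L.
After draining 49% and refilling: 152 × 0.51 + 0 × 0.49 = 77.52 ppm.
Deficit to target: 91 − 77.52 = 13.48 mg/L.
Mass: 13.48 mg/L × 59,803 L = 806.1 g cyanuric acid.

806 g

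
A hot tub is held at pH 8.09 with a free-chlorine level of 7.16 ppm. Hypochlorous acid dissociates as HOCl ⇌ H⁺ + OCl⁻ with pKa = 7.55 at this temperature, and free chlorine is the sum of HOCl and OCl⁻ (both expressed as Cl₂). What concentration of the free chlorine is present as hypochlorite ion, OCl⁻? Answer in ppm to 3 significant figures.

[OCl⁻]/[HOCl] = 10^(pH − pKa) = 10^(8.09 − 7.55) = 10^0.54 = 3.467.
Fraction as HOCl = 1 / (1 + 3.467) = 0.2238.
OCl⁻ = (1 − 0.2238) × 7.16 ppm = 5.557 ppm.

5.56 ppm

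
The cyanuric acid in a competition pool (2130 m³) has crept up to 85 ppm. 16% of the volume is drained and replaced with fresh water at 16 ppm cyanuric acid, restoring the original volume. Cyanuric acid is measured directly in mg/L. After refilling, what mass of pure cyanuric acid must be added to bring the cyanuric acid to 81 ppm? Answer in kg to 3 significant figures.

15.0 kg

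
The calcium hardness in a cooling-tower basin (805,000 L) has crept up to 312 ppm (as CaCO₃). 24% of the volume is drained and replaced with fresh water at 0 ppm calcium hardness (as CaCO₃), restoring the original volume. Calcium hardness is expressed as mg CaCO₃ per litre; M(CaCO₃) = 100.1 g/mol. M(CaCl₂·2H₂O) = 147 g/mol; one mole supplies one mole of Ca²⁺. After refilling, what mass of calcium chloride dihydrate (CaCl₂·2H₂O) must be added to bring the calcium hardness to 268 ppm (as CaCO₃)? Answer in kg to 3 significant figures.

36.5 kg

After draining 24% and refilling: 312 × 0.76 + 0 × 0.24 = 237.12 ppm.
Deficit to target: 268 − 237.12 = 30.88 mg/L.
As CaCO₃: 30.88 mg/L × 805,000 L = 24,860 g; ÷ 100.1 = 248.3 mol Ca²⁺.
Mass: 248.3 × 147 = 36,510 g.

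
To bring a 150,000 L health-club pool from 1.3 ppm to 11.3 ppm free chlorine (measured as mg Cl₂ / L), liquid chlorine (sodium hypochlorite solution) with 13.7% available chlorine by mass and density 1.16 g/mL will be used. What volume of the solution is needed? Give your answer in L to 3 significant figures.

9.44 L

Chlorine deficit: 11.3 − 1.3 = 10 ppm = 10 mg/L as Cl₂.
Cl₂ equivalent needed: 10 mg/L × 150,000 L = 1,500,000 mg = 1500 g.
Product at 13.7% available chlorine: 1500 / 0.137 = 10,950 g.
Volume at density 1.16 g/mL: 10,950 g ÷ 1.16 g/mL = 9439 mL.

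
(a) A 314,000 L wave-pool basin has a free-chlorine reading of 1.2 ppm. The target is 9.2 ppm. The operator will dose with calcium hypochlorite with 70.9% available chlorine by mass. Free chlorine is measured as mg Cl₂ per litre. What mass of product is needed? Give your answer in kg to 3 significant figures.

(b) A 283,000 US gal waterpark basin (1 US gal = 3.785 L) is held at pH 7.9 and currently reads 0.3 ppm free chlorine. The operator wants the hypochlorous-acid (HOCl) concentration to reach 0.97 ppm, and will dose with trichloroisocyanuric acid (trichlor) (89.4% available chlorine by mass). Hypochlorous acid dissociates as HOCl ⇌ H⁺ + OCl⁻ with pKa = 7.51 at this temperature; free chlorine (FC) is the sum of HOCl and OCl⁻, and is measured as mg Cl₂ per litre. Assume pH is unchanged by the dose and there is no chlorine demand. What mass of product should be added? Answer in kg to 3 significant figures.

(a) 3.54 kg; (b) 3.66 kg

(a) Chlorine deficit: 9.2 − 1.2 = 8 ppm = 8 mg/L as Cl₂.
(a) Cl₂ equivalent needed: 8 mg/L × 314,000 L = 2,512,000 mg = 2512 g.
(a) Product at 70.9% available chlorine: 2512 / 0.709 = 3543 g.

(b) Volume: 283,000 US gal × 3.785 L/gal = 1,071,155 L.
(b) [OCl⁻]/[HOCl] = 10^(pH − pKa) = 10^(7.9 − 7.51) = 2.455; fraction as HOCl = 1/(1 + 2.455) = 0.2895.
(b) Free chlorine required for 0.97 ppm HOCl: 0.97 / 0.2895 = 3.351 ppm.
(b) FC to add: 3.351 − 0.3 = 3.051 mg/L as Cl₂.
(b) Cl₂ equivalent: 3.051 mg/L × 1,071,155 L = 3268 g.
(b) Product at 89.4% available Cl: 3268 / 0.894 = 3656 g.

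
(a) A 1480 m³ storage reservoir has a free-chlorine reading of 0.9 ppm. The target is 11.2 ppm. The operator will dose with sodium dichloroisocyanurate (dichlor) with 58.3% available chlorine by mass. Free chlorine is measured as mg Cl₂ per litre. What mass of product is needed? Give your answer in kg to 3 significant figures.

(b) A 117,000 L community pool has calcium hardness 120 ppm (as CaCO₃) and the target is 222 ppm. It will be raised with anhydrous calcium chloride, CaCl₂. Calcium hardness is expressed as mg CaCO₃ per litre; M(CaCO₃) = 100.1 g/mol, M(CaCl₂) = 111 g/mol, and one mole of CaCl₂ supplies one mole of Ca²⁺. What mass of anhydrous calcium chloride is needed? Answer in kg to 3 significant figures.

(a) 26.1 kg; (b) 13.2 kg

(a) Volume: 1480 m³ = 1,480,000 L.
(a) Chlorine deficit: 11.2 − 0.9 = 10.3 ppm = 10.3 mg/L as Cl₂.
(a) Cl₂ equivalent needed: 10.3 mg/L × 1,480,000 L = 15,240,000 mg = 15,240 g.
(a) Product at 58.3% available chlorine: 15,240 / 0.583 = 26,150 g.

(b) Hardness to add: (222 − 120) = 102 mg/L as CaCO₃ × 117,000 L = 11,930 g as CaCO₃.
(b) Moles of Ca²⁺ (1 mol Ca²⁺ ≡ 1 mol CaCO₃): 11,930 / 100.1 g/mol = 119.2 mol.
(b) Mass of CaCl₂: 119.2 × 111 = 13,230 g.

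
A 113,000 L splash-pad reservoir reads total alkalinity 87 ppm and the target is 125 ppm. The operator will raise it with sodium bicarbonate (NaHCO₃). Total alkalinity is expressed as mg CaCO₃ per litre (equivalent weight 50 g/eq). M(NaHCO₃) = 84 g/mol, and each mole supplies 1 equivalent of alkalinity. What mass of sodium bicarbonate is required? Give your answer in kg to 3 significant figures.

Alkalinity to add: (125 − 87) = 38 mg/L as CaCO₃ × 113,000 L = 4294 g as CaCO₃.
Equivalents: 4294 g ÷ 50 g/eq = 85.88 eq.
NaHCO₃ supplies 1 eq per mole → 85.88 mol.
Mass: 85.88 mol × 84 g/mol = 7214 g.

7.21 kg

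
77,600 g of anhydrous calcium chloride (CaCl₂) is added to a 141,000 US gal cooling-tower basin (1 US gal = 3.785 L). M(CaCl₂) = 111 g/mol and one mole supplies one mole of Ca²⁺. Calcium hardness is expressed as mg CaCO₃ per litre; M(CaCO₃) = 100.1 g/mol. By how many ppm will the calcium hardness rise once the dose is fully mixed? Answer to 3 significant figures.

Volume: 141,000 US gal × 3.785 L/gal = 533,685 L.
Moles of Ca²⁺: 77,600 g ÷ 111 g/mol = 699.1 mol.
As CaCO₃: 699.1 mol × 100.1 g/mol = 69,980 g.
Rise: 69,980 g / 533,685 L × 1000 = 131.1 mg/L.

131 ppm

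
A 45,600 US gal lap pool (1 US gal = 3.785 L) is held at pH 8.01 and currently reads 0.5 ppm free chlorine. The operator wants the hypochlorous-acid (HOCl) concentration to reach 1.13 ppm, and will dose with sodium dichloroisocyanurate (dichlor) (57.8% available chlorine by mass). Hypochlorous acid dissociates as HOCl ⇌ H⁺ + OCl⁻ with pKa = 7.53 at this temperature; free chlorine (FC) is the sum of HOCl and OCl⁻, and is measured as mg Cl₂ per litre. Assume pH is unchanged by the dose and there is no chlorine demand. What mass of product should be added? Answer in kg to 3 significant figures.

1.21 kg

Volume: 45,600 US gal × 3.785 L/gal = 172,596 L.
[OCl⁻]/[HOCl] = 10^(pH − pKa) = 10^(8.01 − 7.53) = 3.02; fraction as HOCl = 1/(1 + 3.02) = 0.2488.
Free chlorine required for 1.13 ppm HOCl: 1.13 / 0.2488 = 4.543 ppm.
FC to add: 4.543 − 0.5 = 4.043 mg/L as Cl₂.
Cl₂ equivalent: 4.043 mg/L × 172,596 L = 697.7 g.
Product at 57.8% available Cl: 697.7 / 0.578 = 1207 g.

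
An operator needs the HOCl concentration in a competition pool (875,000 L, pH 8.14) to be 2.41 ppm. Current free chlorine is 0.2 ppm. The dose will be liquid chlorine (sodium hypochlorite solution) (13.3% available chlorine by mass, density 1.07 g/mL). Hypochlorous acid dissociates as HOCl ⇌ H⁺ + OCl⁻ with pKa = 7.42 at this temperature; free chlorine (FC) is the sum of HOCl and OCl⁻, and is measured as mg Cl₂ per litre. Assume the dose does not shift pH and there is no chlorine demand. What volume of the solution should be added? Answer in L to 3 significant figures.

[OCl⁻]/[HOCl] = 10^(pH − pKa) = 10^(8.14 − 7.42) = 5.248; fraction as HOCl = 1/(1 + 5.248) = 0.16.
Free chlorine required for 2.41 ppm HOCl: 2.41 / 0.16 = 15.06 ppm.
FC to add: 15.06 − 0.2 = 14.86 mg/L as Cl₂.
Cl₂ equivalent: 14.86 mg/L × 875,000 L = 13,000 g.
Product at 13.3% available Cl: 13,000 / 0.133 = 97,750 g.
Volume: 97,750 g ÷ 1.07 g/mL = 91,350 mL.

91.4 L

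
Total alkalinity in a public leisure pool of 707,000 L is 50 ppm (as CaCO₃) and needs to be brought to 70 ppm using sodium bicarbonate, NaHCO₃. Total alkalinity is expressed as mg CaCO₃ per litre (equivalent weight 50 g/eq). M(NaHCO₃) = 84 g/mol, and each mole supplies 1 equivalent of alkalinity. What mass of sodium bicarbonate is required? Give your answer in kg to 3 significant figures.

Alkalinity to add: (70 − 50) = 20 mg/L as CaCO₃ × 707,000 L = 14,140 g as CaCO₃.
Equivalents: 14,140 g ÷ 50 g/eq = 282.8 eq.
NaHCO₃ supplies 1 eq per mole → 282.8 mol.
Mass: 282.8 mol × 84 g/mol = 23,760 g.

23.8 kg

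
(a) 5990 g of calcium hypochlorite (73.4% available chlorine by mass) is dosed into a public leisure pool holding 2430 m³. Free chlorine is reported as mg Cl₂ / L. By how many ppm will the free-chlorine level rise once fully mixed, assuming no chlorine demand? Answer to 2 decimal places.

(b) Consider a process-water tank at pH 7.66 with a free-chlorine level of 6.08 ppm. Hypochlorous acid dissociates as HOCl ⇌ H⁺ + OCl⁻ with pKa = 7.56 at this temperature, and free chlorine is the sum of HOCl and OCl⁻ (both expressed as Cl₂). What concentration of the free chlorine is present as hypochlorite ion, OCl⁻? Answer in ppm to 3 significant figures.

(a) Volume: 2430 m³ = 2,430,000 L.
(a) Available chlorine delivered: 5990 g × 0.734 = 4397 g as Cl₂.
(a) Concentration rise: 4397 g / 2,430,000 L = 1.809 mg/L = 1.81 ppm.

(b) [OCl⁻]/[HOCl] = 10^(pH − pKa) = 10^(7.66 − 7.56) = 10^0.10 = 1.259.
(b) Fraction as HOCl = 1 / (1 + 1.259) = 0.4427.
(b) OCl⁻ = (1 − 0.4427) × 6.08 ppm = 3.388 ppm.

(a) 1.81 ppm; (b) 3.39 ppm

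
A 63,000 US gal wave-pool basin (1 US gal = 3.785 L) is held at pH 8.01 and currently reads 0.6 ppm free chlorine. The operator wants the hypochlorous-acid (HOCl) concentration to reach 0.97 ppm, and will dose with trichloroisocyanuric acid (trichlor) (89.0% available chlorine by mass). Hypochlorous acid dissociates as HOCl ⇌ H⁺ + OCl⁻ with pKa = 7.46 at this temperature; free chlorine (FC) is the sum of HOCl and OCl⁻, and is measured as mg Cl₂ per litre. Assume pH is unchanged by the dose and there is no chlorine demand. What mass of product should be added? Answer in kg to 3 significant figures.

1.02 kg

Volume: 63,000 US gal × 3.785 L/gal = 238,455 L.
[OCl⁻]/[HOCl] = 10^(pH − pKa) = 10^(8.01 − 7.46) = 3.548; fraction as HOCl = 1/(1 + 3.548) = 0.2199.
Free chlorine required for 0.97 ppm HOCl: 0.97 / 0.2199 = 4.412 ppm.
FC to add: 4.412 − 0.6 = 3.812 mg/L as Cl₂.
Cl₂ equivalent: 3.812 mg/L × 238,455 L = 908.9 g.
Product at 89.0% available Cl: 908.9 / 0.89 = 1021 g.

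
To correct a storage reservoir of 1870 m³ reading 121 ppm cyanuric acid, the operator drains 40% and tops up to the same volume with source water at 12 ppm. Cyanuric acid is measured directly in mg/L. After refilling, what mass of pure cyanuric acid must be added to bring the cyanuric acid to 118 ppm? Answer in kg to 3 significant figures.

Volume: 1870 m³ = 1,870,000 L.
After draining 40% and refilling: 121 × 0.60 + 12 × 0.40 = 77.4 ppm.
Deficit to target: 118 − 77.4 = 40.6 mg/L.
Mass: 40.6 mg/L × 1,870,000 L = 75,920 g cyanuric acid.

75.9 kg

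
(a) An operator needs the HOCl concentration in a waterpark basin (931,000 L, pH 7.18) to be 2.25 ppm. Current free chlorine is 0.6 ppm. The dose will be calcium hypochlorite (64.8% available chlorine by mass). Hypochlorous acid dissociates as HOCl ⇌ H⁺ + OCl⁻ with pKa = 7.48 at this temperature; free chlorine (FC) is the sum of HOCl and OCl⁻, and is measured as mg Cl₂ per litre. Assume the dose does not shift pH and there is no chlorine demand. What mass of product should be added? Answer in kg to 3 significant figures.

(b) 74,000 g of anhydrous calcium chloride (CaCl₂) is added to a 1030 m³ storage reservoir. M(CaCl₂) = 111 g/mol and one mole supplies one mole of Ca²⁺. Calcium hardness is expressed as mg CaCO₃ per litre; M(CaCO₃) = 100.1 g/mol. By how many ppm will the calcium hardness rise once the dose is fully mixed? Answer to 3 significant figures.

(a) 3.99 kg; (b) 64.8 ppm

(a) [OCl⁻]/[HOCl] = 10^(pH − pKa) = 10^(7.18 − 7.48) = 0.5012; fraction as HOCl = 1/(1 + 0.5012) = 0.6661.
(a) Free chlorine required for 2.25 ppm HOCl: 2.25 / 0.6661 = 3.378 ppm.
(a) FC to add: 3.378 − 0.6 = 2.778 mg/L as Cl₂.
(a) Cl₂ equivalent: 2.778 mg/L × 931,000 L = 2586 g.
(a) Product at 64.8% available Cl: 2586 / 0.648 = 3991 g.

(b) Volume: 1030 m³ = 1,030,000 L.
(b) Moles of Ca²⁺: 74,000 g ÷ 111 g/mol = 666.7 mol.
(b) As CaCO₃: 666.7 mol × 100.1 g/mol = 66,730 g.
(b) Rise: 66,730 g / 1,030,000 L × 1000 = 64.79 mg/L.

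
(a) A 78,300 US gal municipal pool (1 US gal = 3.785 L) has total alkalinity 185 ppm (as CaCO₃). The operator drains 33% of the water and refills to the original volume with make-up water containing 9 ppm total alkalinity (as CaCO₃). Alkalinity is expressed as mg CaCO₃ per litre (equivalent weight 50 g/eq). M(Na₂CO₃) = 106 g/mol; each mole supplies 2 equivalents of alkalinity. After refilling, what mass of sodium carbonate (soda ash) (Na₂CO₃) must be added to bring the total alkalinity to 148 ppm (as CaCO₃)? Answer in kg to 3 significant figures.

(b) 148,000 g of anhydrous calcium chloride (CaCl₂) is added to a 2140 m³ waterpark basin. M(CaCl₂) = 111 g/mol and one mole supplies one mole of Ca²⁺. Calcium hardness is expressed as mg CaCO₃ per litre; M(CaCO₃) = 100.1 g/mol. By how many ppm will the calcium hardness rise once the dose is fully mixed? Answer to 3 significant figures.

(a) 6.62 kg; (b) 62.4 ppm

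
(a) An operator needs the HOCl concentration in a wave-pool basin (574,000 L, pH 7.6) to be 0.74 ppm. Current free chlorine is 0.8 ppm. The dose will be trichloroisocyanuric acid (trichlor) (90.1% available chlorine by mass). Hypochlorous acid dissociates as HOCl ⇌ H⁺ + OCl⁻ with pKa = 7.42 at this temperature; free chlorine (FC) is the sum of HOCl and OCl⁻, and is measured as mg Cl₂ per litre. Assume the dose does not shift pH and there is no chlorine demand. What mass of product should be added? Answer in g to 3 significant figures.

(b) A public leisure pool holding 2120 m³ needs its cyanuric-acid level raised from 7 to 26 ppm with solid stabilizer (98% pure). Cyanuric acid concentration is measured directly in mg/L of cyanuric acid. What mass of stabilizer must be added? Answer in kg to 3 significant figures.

(a) [OCl⁻]/[HOCl] = 10^(pH − pKa) = 10^(7.6 − 7.42) = 1.514; fraction as HOCl = 1/(1 + 1.514) = 0.3978.
(a) Free chlorine required for 0.74 ppm HOCl: 0.74 / 0.3978 = 1.86 ppm.
(a) FC to add: 1.86 − 0.8 = 1.06 mg/L as Cl₂.
(a) Cl₂ equivalent: 1.06 mg/L × 574,000 L = 608.5 g.
(a) Product at 90.1% available Cl: 608.5 / 0.901 = 675.3 g.

(b) Volume: 2120 m³ = 2,120,000 L.
(b) CYA to add: (26 − 7) = 19 mg/L × 2,120,000 L = 40,280 g cyanuric acid.
(b) At 98% purity: 40,280 / 0.98 = 41,100 g product.

(a) 675 g; (b) 41.1 kg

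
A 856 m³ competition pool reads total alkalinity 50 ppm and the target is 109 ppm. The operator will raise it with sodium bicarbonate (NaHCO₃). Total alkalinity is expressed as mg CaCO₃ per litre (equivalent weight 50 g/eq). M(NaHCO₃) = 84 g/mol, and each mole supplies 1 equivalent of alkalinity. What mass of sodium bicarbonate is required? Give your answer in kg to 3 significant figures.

84.8 kg

Volume: 856 m³ = 856,000 L.
Alkalinity to add: (109 − 50) = 59 mg/L as CaCO₃ × 856,000 L = 50,500 g as CaCO₃.
Equivalents: 50,500 g ÷ 50 g/eq = 1010 eq.
NaHCO₃ supplies 1 eq per mole → 1010 mol.
Mass: 1010 mol × 84 g/mol = 84,850 g.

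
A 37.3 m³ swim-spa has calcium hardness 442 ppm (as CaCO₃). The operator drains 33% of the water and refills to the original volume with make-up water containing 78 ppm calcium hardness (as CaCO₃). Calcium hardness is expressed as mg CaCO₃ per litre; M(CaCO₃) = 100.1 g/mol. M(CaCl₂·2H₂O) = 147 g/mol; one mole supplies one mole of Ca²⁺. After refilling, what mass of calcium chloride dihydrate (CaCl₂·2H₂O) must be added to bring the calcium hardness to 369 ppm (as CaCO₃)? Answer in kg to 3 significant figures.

2.58 kg

Volume: 37.3 m³ = 37,300 L.
After draining 33% and refilling: 442 × 0.67 + 78 × 0.33 = 321.88 ppm.
Deficit to target: 369 − 321.88 = 47.12 mg/L.
As CaCO₃: 47.12 mg/L × 37,300 L = 1758 g; ÷ 100.1 = 17.56 mol Ca²⁺.
Mass: 17.56 × 147 = 2581 g.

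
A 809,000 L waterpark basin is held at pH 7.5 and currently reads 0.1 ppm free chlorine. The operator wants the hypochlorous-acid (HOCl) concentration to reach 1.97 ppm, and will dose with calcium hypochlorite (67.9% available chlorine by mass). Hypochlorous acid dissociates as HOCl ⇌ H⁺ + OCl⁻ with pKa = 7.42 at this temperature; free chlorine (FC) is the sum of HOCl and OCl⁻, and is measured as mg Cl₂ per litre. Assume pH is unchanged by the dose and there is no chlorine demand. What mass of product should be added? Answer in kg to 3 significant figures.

5.05 kg

[OCl⁻]/[HOCl] = 10^(pH − pKa) = 10^(7.5 − 7.42) = 1.202; fraction as HOCl = 1/(1 + 1.202) = 0.4541.
Free chlorine required for 1.97 ppm HOCl: 1.97 / 0.4541 = 4.338 ppm.
FC to add: 4.338 − 0.1 = 4.238 mg/L as Cl₂.
Cl₂ equivalent: 4.238 mg/L × 809,000 L = 3429 g.
Product at 67.9% available Cl: 3429 / 0.679 = 5050 g.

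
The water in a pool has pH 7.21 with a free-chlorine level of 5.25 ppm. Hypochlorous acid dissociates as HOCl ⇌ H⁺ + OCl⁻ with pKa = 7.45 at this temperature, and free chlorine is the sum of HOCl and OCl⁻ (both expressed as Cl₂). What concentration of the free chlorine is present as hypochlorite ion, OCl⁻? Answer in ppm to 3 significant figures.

1.92 ppm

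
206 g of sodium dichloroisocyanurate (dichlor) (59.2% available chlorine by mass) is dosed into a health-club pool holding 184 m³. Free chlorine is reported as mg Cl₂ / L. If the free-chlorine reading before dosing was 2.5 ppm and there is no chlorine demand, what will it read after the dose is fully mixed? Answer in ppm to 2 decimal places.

3.16 ppm

Volume: 184 m³ = 184,000 L.
Available chlorine delivered: 206 g × 0.592 = 122 g as Cl₂.
Concentration rise: 122 g / 184,000 L = 0.6628 mg/L = 0.66 ppm.
Final FC: 2.5 + 0.66 = 3.16 ppm.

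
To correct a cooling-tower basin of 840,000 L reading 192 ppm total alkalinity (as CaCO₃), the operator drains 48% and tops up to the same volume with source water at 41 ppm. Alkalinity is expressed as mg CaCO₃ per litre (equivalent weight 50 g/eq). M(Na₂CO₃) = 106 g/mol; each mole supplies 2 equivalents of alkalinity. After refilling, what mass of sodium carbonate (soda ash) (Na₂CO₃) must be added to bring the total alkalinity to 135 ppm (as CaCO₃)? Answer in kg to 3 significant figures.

After draining 48% and refilling: 192 × 0.52 + 41 × 0.48 = 119.52 ppm.
Deficit to target: 135 − 119.52 = 15.48 mg/L.
As CaCO₃: 15.48 mg/L × 840,000 L = 13,000 g; ÷ 50 g/eq ÷ 2 = 130 mol Na₂CO₃.
Mass: 130 × 106 = 13,780 g.

13.8 kg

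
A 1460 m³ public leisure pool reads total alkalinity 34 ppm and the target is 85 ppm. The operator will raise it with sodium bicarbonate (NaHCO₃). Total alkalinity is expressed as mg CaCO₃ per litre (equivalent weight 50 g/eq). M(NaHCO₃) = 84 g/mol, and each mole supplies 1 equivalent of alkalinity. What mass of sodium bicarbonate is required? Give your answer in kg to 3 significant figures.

Volume: 1460 m³ = 1,460,000 L.
Alkalinity to add: (85 − 34) = 51 mg/L as CaCO₃ × 1,460,000 L = 74,460 g as CaCO₃.
Equivalents: 74,460 g ÷ 50 g/eq = 1489 eq.
NaHCO₃ supplies 1 eq per mole → 1489 mol.
Mass: 1489 mol × 84 g/mol = 125,100 g.

125 kg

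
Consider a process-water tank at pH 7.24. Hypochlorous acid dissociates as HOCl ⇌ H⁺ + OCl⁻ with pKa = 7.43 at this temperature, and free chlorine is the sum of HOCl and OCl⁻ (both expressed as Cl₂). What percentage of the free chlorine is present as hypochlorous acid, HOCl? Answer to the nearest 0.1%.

[OCl⁻]/[HOCl] = 10^(pH − pKa) = 10^(7.24 − 7.43) = 10^-0.19 = 0.6457.
Fraction as HOCl = 1 / (1 + 0.6457) = 0.6077.

60.8%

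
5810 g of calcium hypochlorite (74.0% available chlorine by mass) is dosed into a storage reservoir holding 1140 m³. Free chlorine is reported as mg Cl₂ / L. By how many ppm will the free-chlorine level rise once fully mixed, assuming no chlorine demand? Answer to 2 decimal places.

3.77 ppm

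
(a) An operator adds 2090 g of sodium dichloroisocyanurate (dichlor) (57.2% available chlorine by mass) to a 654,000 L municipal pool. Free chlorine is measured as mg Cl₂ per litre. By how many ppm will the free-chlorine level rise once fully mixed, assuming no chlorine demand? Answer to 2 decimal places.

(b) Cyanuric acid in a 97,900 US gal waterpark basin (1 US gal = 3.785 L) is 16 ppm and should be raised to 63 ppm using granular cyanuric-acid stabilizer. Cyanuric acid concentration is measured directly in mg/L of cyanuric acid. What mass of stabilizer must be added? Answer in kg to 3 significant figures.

(a) 1.83 ppm; (b) 17.4 kg

(a) Available chlorine delivered: 2090 g × 0.572 = 1195 g as Cl₂.
(a) Concentration rise: 1195 g / 654,000 L = 1.828 mg/L = 1.83 ppm.

(b) Volume: 97,900 US gal × 3.785 L/gal = 370,552 L.
(b) CYA to add: (63 − 16) = 47 mg/L × 370,552 L = 17,420 g cyanuric acid.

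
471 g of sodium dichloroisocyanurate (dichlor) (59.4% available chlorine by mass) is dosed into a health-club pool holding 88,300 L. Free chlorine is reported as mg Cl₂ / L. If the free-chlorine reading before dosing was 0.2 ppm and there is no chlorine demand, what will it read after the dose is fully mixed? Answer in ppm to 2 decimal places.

Available chlorine delivered: 471 g × 0.594 = 279.8 g as Cl₂.
Concentration rise: 279.8 g / 88,300 L = 3.168 mg/L = 3.17 ppm.
Final FC: 0.2 + 3.17 = 3.37 ppm.

3.37 ppm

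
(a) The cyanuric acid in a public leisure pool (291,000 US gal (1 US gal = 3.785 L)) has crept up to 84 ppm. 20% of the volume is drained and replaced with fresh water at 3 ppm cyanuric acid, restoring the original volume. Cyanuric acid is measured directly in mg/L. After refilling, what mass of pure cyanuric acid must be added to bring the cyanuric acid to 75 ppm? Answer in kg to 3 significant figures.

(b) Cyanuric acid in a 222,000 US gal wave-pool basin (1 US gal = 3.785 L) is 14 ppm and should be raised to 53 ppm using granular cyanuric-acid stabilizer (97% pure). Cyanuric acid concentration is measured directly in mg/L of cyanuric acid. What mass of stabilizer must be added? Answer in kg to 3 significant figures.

(a) 7.93 kg; (b) 33.8 kg

(a) Volume: 291,000 US gal × 3.785 L/gal = 1,101,435 L.
(a) After draining 20% and refilling: 84 × 0.80 + 3 × 0.20 = 67.8 ppm.
(a) Deficit to target: 75 − 67.8 = 7.2 mg/L.
(a) Mass: 7.2 mg/L × 1,101,435 L = 7930 g cyanuric acid.

(b) Volume: 222,000 US gal × 3.785 L/gal = 840,270 L.
(b) CYA to add: (53 − 14) = 39 mg/L × 840,270 L = 32,770 g cyanuric acid.
(b) At 97% purity: 32,770 / 0.97 = 33,780 g product.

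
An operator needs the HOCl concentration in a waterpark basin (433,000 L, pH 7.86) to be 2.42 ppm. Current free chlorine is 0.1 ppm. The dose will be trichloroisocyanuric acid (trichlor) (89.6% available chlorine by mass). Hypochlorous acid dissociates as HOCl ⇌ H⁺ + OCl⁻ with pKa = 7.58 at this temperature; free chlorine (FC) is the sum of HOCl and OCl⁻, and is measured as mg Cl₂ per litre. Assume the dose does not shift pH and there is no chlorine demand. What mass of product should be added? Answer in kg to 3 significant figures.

[OCl⁻]/[HOCl] = 10^(pH − pKa) = 10^(7.86 − 7.58) = 1.905; fraction as HOCl = 1/(1 + 1.905) = 0.3442.
Free chlorine required for 2.42 ppm HOCl: 2.42 / 0.3442 = 7.031 ppm.
FC to add: 7.031 − 0.1 = 6.931 mg/L as Cl₂.
Cl₂ equivalent: 6.931 mg/L × 433,000 L = 3001 g.
Product at 89.6% available Cl: 3001 / 0.896 = 3350 g.

3.35 kg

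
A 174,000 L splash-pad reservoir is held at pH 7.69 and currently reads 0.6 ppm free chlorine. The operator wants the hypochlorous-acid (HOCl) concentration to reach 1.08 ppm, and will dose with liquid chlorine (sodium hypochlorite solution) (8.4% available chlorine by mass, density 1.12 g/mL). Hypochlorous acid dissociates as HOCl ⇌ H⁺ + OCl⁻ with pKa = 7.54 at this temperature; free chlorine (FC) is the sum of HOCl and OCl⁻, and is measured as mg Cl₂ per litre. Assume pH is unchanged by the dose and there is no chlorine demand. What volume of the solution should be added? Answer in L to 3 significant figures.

3.71 L

[OCl⁻]/[HOCl] = 10^(pH − pKa) = 10^(7.69 − 7.54) = 1.413; fraction as HOCl = 1/(1 + 1.413) = 0.4145.
Free chlorine required for 1.08 ppm HOCl: 1.08 / 0.4145 = 2.606 ppm.
FC to add: 2.606 − 0.6 = 2.006 mg/L as Cl₂.
Cl₂ equivalent: 2.006 mg/L × 174,000 L = 349 g.
Product at 8.4% available Cl: 349 / 0.084 = 4154 g.
Volume: 4154 g ÷ 1.12 g/mL = 3709 mL.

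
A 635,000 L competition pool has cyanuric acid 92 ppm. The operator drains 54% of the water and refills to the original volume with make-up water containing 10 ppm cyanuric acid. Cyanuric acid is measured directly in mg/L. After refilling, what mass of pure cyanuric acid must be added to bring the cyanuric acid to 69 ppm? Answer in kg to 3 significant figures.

13.5 kg

After draining 54% and refilling: 92 × 0.46 + 10 × 0.54 = 47.72 ppm.
Deficit to target: 69 − 47.72 = 21.28 mg/L.
Mass: 21.28 mg/L × 635,000 L = 13,510 g cyanuric acid.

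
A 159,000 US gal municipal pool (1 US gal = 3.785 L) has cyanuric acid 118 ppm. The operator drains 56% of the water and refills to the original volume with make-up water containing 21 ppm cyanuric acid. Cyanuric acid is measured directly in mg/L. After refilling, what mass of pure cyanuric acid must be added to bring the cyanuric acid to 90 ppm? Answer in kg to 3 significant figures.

15.8 kg

Volume: 159,000 US gal × 3.785 L/gal = 601,815 L.
After draining 56% and refilling: 118 × 0.44 + 21 × 0.56 = 63.68 ppm.
Deficit to target: 90 − 63.68 = 26.32 mg/L.
Mass: 26.32 mg/L × 601,815 L = 15,840 g cyanuric acid.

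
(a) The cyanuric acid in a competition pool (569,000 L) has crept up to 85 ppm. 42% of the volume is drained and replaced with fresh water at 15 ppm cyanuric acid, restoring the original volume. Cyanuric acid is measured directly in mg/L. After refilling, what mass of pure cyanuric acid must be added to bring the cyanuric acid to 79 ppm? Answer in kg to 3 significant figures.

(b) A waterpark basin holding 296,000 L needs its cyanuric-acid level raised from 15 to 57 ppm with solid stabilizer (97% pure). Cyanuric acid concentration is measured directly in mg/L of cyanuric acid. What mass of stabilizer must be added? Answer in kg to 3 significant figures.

(a) 13.3 kg; (b) 12.8 kg

(a) After draining 42% and refilling: 85 × 0.58 + 15 × 0.42 = 55.6 ppm.
(a) Deficit to target: 79 − 55.6 = 23.4 mg/L.
(a) Mass: 23.4 mg/L × 569,000 L = 13,310 g cyanuric acid.

(b) CYA to add: (57 − 15) = 42 mg/L × 296,000 L = 12,430 g cyanuric acid.
(b) At 97% purity: 12,430 / 0.97 = 12,820 g product.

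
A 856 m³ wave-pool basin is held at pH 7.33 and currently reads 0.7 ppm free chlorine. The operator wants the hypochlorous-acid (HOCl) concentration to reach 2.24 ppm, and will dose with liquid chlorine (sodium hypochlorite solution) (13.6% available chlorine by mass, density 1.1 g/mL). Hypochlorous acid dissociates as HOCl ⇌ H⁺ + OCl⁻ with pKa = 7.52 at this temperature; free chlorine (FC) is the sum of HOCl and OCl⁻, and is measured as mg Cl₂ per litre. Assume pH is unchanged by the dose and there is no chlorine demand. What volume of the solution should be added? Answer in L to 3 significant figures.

Volume: 856 m³ = 856,000 L.
[OCl⁻]/[HOCl] = 10^(pH − pKa) = 10^(7.33 − 7.52) = 0.6457; fraction as HOCl = 1/(1 + 0.6457) = 0.6077.
Free chlorine required for 2.24 ppm HOCl: 2.24 / 0.6077 = 3.686 ppm.
FC to add: 3.686 − 0.7 = 2.986 mg/L as Cl₂.
Cl₂ equivalent: 2.986 mg/L × 856,000 L = 2556 g.
Product at 13.6% available Cl: 2556 / 0.136 = 18,800 g.
Volume: 18,800 g ÷ 1.1 g/mL = 17,090 mL.

17.1 L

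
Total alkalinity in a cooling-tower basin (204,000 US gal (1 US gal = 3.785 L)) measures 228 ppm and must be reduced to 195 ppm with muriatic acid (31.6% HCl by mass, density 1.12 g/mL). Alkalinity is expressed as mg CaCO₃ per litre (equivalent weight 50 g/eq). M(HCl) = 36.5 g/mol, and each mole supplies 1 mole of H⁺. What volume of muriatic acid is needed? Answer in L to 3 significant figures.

Volume: 204,000 US gal × 3.785 L/gal = 772,140 L.
Alkalinity to neutralize: (228 − 195) = 33 mg/L as CaCO₃ × 772,140 L = 25,480 g as CaCO₃.
Equivalents of H⁺ required: 25,480 ÷ 50 g/eq = 509.6 eq = 509.6 mol HCl.
Mass of HCl: 509.6 × 36.5 = 18,600 g.
Mass of 31.6% solution: 18,600 / 0.316 = 58,860 g.
Volume: 58,860 g ÷ 1.12 g/mL = 52,560 mL.

52.6 L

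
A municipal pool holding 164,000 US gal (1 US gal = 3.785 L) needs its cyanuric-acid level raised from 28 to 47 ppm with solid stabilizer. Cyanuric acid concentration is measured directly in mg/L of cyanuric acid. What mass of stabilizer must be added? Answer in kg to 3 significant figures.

Volume: 164,000 US gal × 3.785 L/gal = 620,740 L.
CYA to add: (47 − 28) = 19 mg/L × 620,740 L = 11,790 g cyanuric acid.

11.8 kg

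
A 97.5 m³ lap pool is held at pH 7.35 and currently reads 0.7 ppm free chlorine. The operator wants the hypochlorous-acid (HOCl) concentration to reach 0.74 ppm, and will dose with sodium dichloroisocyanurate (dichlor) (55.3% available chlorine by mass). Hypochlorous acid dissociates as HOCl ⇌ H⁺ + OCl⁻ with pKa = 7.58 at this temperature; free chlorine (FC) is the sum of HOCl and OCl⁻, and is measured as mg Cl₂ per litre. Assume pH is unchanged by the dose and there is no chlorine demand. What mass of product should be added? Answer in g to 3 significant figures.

83.9 g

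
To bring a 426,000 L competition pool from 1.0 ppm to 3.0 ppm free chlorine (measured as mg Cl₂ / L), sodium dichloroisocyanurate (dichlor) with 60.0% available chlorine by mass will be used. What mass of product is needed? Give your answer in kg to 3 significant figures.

Chlorine deficit: 3.0 − 1.0 = 2 ppm = 2 mg/L as Cl₂.
Cl₂ equivalent needed: 2 mg/L × 426,000 L = 852,000 mg = 852 g.
Product at 60.0% available chlorine: 852 / 0.6 = 1420 g.

1.42 kg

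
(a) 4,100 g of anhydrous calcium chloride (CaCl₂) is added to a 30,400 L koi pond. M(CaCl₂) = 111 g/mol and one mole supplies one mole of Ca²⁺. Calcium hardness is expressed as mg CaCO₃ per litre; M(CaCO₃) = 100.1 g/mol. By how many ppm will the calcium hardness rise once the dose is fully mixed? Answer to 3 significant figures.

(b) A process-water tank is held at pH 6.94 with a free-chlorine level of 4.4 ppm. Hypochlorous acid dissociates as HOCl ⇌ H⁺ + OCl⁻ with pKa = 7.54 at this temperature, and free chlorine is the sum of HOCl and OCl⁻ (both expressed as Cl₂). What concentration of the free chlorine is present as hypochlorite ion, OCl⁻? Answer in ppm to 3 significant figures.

(a) Moles of Ca²⁺: 4,100 g ÷ 111 g/mol = 36.94 mol.
(a) As CaCO₃: 36.94 mol × 100.1 g/mol = 3697 g.
(a) Rise: 3697 g / 30,400 L × 1000 = 121.6 mg/L.

(b) [OCl⁻]/[HOCl] = 10^(pH − pKa) = 10^(6.94 − 7.54) = 10^-0.60 = 0.2512.
(b) Fraction as HOCl = 1 / (1 + 0.2512) = 0.7992.
(b) OCl⁻ = (1 − 0.7992) × 4.4 ppm = 0.8833 ppm.

(a) 122 ppm; (b) 0.883 ppm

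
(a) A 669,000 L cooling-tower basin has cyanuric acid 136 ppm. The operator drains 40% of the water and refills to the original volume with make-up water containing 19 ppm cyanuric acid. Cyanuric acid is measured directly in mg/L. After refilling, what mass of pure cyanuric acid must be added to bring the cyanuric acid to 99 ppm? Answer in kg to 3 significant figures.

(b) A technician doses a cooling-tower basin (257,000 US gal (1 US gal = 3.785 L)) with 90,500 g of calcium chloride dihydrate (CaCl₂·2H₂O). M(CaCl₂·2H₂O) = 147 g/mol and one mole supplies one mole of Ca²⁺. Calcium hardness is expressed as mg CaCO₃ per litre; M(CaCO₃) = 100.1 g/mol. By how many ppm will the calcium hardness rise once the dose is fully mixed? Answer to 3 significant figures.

(a) 6.56 kg; (b) 63.4 ppm

(a) After draining 40% and refilling: 136 × 0.60 + 19 × 0.40 = 89.2 ppm.
(a) Deficit to target: 99 − 89.2 = 9.8 mg/L.
(a) Mass: 9.8 mg/L × 669,000 L = 6556 g cyanuric acid.

(b) Volume: 257,000 US gal × 3.785 L/gal = 972,745 L.
(b) Moles of Ca²⁺: 90,500 g ÷ 147 g/mol = 615.6 mol.
(b) As CaCO₃: 615.6 mol × 100.1 g/mol = 61,630 g.
(b) Rise: 61,630 g / 972,745 L × 1000 = 63.35 mg/L.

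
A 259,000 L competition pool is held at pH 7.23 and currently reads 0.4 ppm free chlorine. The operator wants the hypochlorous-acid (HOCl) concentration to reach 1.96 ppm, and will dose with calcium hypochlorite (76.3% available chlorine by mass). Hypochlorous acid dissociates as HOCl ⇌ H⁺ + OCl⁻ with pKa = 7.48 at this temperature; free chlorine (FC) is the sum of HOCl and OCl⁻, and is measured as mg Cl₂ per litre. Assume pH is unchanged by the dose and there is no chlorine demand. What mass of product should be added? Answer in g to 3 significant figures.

904 g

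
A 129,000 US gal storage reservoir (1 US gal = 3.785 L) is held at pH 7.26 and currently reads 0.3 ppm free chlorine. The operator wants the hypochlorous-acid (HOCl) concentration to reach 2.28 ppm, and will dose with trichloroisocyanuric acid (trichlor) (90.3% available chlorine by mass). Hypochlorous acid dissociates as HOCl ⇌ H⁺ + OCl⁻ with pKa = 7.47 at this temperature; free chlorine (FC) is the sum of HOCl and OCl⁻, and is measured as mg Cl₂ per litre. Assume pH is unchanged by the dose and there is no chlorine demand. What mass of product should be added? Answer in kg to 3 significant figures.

1.83 kg

Volume: 129,000 US gal × 3.785 L/gal = 488,265 L.
[OCl⁻]/[HOCl] = 10^(pH − pKa) = 10^(7.26 − 7.47) = 0.6166; fraction as HOCl = 1/(1 + 0.6166) = 0.6186.
Free chlorine required for 2.28 ppm HOCl: 2.28 / 0.6186 = 3.686 ppm.
FC to add: 3.686 − 0.3 = 3.386 mg/L as Cl₂.
Cl₂ equivalent: 3.386 mg/L × 488,265 L = 1653 g.
Product at 90.3% available Cl: 1653 / 0.903 = 1831 g.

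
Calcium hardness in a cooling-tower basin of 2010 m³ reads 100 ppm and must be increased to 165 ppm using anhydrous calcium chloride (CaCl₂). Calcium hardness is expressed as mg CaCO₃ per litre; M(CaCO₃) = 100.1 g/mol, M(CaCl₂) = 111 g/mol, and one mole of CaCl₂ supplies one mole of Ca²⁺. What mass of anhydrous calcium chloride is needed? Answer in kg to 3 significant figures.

Volume: 2010 m³ = 2,010,000 L.
Hardness to add: (165 − 100) = 65 mg/L as CaCO₃ × 2,010,000 L = 130,600 g as CaCO₃.
Moles of Ca²⁺ (1 mol Ca²⁺ ≡ 1 mol CaCO₃): 130,600 / 100.1 g/mol = 1305 mol.
Mass of CaCl₂: 1305 × 111 = 144,900 g.

145 kg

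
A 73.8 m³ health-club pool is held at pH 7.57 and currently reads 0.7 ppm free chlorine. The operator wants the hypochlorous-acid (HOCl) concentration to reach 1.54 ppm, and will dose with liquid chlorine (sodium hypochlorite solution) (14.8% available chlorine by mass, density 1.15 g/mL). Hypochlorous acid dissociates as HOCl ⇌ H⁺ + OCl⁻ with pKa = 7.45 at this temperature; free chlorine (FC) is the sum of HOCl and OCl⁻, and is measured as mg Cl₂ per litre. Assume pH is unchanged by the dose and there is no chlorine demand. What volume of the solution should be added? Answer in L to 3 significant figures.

1.24 L

Volume: 73.8 m³ = 73,800 L.
[OCl⁻]/[HOCl] = 10^(pH − pKa) = 10^(7.57 − 7.45) = 1.318; fraction as HOCl = 1/(1 + 1.318) = 0.4314.
Free chlorine required for 1.54 ppm HOCl: 1.54 / 0.4314 = 3.57 ppm.
FC to add: 3.57 − 0.7 = 2.87 mg/L as Cl₂.
Cl₂ equivalent: 2.87 mg/L × 73,800 L = 211.8 g.
Product at 14.8% available Cl: 211.8 / 0.148 = 1431 g.
Volume: 1431 g ÷ 1.15 g/mL = 1245 mL.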